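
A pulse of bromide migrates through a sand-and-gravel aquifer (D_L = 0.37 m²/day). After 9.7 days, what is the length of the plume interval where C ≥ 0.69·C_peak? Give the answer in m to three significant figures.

The plume is Gaussian with σ = √(2Dt) = √(2 × 0.37 × 9.7) = 2.679 m.
C/C_peak = exp(−Δx²/(2σ²)) = 0.69 ⇒ Δx = σ·√(−2 ln 0.69) = 2.679 × 0.8615 = 2.308 m.
Width = 2Δx = 4.62 m.

4.62 m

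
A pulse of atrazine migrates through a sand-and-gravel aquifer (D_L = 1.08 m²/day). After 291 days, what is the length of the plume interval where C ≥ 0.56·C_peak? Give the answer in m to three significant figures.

54.0 m

The plume is Gaussian with σ = √(2Dt) = √(2 × 1.08 × 291) = 25.07 m.
C/C_peak = exp(−Δx²/(2σ²)) = 0.56 ⇒ Δx = σ·√(−2 ln 0.56) = 25.07 × 1.077 = 27.00 m.
Width = 2Δx = 54.0 m.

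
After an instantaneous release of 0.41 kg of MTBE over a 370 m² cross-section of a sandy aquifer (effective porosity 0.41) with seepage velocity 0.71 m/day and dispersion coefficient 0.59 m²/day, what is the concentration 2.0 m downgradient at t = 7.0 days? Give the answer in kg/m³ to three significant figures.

0.000220 kg/m³

For an instantaneous plane source, C(x,t) = M/(n_e·A·√(4πDt)) · exp(−(x−vt)²/(4Dt)), with n_e·A the pore (flow) area.
Plume center vt = 0.71 × 7.0 = 4.97 m, so the well at 2.0 m is 2.97 m upgradient of the peak.
√(4πDt) = 7.204 m, giving peak height M/(n_e·A·√(4πDt)) = 0.41/(0.41 × 370 × 7.204) = 0.0003752 kg/m³.
(x−vt)²/(4Dt) = (-2.97)²/(4 × 0.59 × 7.0) = 0.5340; exp(−0.5340) = 0.5863.
C = 0.0003752 × 0.5863 = 0.000220 kg/m³.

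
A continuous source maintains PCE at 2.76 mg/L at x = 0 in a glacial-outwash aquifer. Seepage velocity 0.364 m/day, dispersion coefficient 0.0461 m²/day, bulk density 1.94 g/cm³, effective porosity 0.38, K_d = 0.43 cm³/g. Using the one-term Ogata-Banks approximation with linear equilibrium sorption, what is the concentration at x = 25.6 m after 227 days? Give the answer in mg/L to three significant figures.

1.49 mg/L

Retardation factor R = 1 + ρ_b·K_d/n = 1 + 1.94 × 0.43/0.38 = 3.195.
Sorption retards both mechanisms: v_R = v/R = 0.1139 m/day, D_R = D/R = 0.01443 m²/day.
v_R·t = 0.1139 × 227 = 25.8553 m; 2√(D_R t) = 3.620 m; argument = (25.6 − 25.8553)/3.620 = -0.07052.
C = C₀ × ½·erfc(-0.07052) = 2.76 × 0.5397 = 1.49 mg/L.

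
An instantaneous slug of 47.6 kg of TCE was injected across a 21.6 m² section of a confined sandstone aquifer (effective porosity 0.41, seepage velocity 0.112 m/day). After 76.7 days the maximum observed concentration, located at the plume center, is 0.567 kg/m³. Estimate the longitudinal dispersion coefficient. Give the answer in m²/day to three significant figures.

0.0932 m²/day

At the plume center C_max = M/(n_e·A·√(4πDt)), so D = M²/(4πt·(n_e·A·C_max)²).
n_e·A·C_max = 0.41 × 21.6 × 0.567 = 5.021 kg/m.
D = 47.6²/(4π × 76.7 × 5.021²) = 0.0932 m²/day.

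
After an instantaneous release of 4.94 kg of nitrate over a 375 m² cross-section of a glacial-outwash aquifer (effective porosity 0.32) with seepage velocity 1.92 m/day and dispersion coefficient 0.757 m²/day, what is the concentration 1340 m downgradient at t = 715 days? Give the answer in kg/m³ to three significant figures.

0.000304 kg/m³

For an instantaneous plane source, C(x,t) = M/(n_e·A·√(4πDt)) · exp(−(x−vt)²/(4Dt)), with n_e·A the pore (flow) area.
Plume center vt = 1.92 × 715 = 1372.8 m, so the well at 1340 m is 32.8 m upgradient of the peak.
√(4πDt) = 82.47 m, giving peak height M/(n_e·A·√(4πDt)) = 4.94/(0.32 × 375 × 82.47) = 0.0004992 kg/m³.
(x−vt)²/(4Dt) = (-32.8)²/(4 × 0.757 × 715) = 0.4969; exp(−0.4969) = 0.6084.
C = 0.0004992 × 0.6084 = 0.000304 kg/m³.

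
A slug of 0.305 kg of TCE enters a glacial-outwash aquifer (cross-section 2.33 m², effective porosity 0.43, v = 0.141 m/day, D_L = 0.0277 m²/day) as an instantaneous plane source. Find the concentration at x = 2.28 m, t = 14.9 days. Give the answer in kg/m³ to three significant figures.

For an instantaneous plane source, C(x,t) = M/(n_e·A·√(4πDt)) · exp(−(x−vt)²/(4Dt)), with n_e·A the pore (flow) area.
Plume center vt = 0.141 × 14.9 = 2.1009 m, so the well at 2.28 m is 0.1791 m downgradient of the peak.
√(4πDt) = 2.277 m, giving peak height M/(n_e·A·√(4πDt)) = 0.305/(0.43 × 2.33 × 2.277) = 0.1337 kg/m³.
(x−vt)²/(4Dt) = (0.1791)²/(4 × 0.0277 × 14.9) = 0.01943; exp(−0.01943) = 0.9808.
C = 0.1337 × 0.9808 = 0.131 kg/m³.

0.131 kg/m³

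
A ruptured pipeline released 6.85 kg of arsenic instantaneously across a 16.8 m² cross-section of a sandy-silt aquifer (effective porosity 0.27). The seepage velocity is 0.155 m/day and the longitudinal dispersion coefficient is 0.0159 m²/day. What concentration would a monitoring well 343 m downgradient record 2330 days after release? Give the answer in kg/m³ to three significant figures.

0.00758 kg/m³

For an instantaneous plane source, C(x,t) = M/(n_e·A·√(4πDt)) · exp(−(x−vt)²/(4Dt)), with n_e·A the pore (flow) area.
Plume center vt = 0.155 × 2330 = 361.15 m, so the well at 343 m is 18.15 m upgradient of the peak.
√(4πDt) = 21.58 m, giving peak height M/(n_e·A·√(4πDt)) = 6.85/(0.27 × 16.8 × 21.58) = 0.06998 kg/m³.
(x−vt)²/(4Dt) = (-18.15)²/(4 × 0.0159 × 2330) = 2.223; exp(−2.223) = 0.1083.
C = 0.06998 × 0.1083 = 0.00758 kg/m³.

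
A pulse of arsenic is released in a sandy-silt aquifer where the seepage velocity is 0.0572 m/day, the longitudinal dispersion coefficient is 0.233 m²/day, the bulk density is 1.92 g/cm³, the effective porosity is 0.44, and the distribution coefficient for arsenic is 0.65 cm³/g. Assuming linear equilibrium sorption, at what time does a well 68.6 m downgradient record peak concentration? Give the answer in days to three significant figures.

Retardation factor R = 1 + ρ_b·K_d/n = 1 + 1.92 × 0.65/0.44 = 3.836.
Sorption retards both mechanisms: v_R = v/R = 0.01491 m/day, D_R = D/R = 0.06074 m²/day.
Peak time from v_R²t² + 2D_R t − x² = 0: t = (√(D_R² + v_R²x²) − D_R)/v_R².
√(D_R² + v_R²x²) = √(0.06074² + 0.01491² × 68.6²) = 1.025; v_R² = 0.0002223.
t = (1.025 − 0.06074)/0.0002223 = 4340 days.

4340 days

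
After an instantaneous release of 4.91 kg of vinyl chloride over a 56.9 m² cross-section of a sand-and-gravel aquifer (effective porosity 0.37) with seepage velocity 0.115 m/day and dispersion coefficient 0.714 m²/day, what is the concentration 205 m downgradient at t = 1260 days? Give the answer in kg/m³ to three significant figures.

0.000804 kg/m³

For an instantaneous plane source, C(x,t) = M/(n_e·A·√(4πDt)) · exp(−(x−vt)²/(4Dt)), with n_e·A the pore (flow) area.
Plume center vt = 0.115 × 1260 = 144.9 m, so the well at 205 m is 60.1 m downgradient of the peak.
√(4πDt) = 106.3 m, giving peak height M/(n_e·A·√(4πDt)) = 4.91/(0.37 × 56.9 × 106.3) = 0.002194 kg/m³.
(x−vt)²/(4Dt) = (60.1)²/(4 × 0.714 × 1260) = 1.004; exp(−1.004) = 0.3664.
C = 0.002194 × 0.3664 = 0.000804 kg/m³.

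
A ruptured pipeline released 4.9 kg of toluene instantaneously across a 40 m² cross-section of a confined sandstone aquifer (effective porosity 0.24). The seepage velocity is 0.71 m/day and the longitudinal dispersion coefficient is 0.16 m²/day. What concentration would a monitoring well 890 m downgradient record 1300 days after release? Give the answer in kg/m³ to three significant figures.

0.00270 kg/m³

For an instantaneous plane source, C(x,t) = M/(n_e·A·√(4πDt)) · exp(−(x−vt)²/(4Dt)), with n_e·A the pore (flow) area.
Plume center vt = 0.71 × 1300 = 923 m, so the well at 890 m is 33 m upgradient of the peak.
√(4πDt) = 51.13 m, giving peak height M/(n_e·A·√(4πDt)) = 4.9/(0.24 × 40 × 51.13) = 0.009983 kg/m³.
(x−vt)²/(4Dt) = (-33)²/(4 × 0.16 × 1300) = 1.309; exp(−1.309) = 0.2701.
C = 0.009983 × 0.2701 = 0.00270 kg/m³.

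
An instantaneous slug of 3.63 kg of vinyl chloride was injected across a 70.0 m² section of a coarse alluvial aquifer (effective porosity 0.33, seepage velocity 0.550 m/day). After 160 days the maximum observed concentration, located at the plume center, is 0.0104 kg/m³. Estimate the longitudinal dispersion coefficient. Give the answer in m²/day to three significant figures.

At the plume center C_max = M/(n_e·A·√(4πDt)), so D = M²/(4πt·(n_e·A·C_max)²).
n_e·A·C_max = 0.33 × 70.0 × 0.0104 = 0.2402 kg/m.
D = 3.63²/(4π × 160 × 0.2402²) = 0.114 m²/day.

0.114 m²/day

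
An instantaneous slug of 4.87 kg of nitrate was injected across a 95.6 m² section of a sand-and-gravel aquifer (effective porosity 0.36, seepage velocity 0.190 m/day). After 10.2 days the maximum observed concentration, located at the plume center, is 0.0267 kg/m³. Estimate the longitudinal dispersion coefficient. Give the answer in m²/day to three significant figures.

0.219 m²/day

At the plume center C_max = M/(n_e·A·√(4πDt)), so D = M²/(4πt·(n_e·A·C_max)²).
n_e·A·C_max = 0.36 × 95.6 × 0.0267 = 0.9189 kg/m.
D = 4.87²/(4π × 10.2 × 0.9189²) = 0.219 m²/day.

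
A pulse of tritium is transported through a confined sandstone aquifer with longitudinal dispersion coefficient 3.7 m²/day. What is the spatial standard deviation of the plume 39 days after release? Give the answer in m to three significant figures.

Dispersive spreading gives a Gaussian with σ² = 2Dt; advection only shifts the center.
σ = √(2 × 3.7 × 39) = 17.0 m.

17.0 m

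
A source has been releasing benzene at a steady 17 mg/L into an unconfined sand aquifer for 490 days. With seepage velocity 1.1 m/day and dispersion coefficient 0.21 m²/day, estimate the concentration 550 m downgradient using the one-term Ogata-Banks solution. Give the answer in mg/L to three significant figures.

For a continuous step input, C/C₀ ≈ ½·erfc((x−vt)/(2√(Dt))).
vt = 1.1 × 490 = 539 m and 2√(Dt) = 2√(0.21 × 490) = 20.29 m.
Argument (x−vt)/(2√(Dt)) = (550 − 539)/20.29 = 0.5421; ½·erfc(0.5421) = 0.2216.
C = 17 × 0.2216 = 3.77 mg/L.

3.77 mg/L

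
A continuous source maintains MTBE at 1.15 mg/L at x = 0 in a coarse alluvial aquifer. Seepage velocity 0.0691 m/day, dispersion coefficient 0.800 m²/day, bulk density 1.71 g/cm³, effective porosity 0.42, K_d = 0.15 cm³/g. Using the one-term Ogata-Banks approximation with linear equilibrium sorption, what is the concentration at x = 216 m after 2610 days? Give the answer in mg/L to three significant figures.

Retardation factor R = 1 + ρ_b·K_d/n = 1 + 1.71 × 0.15/0.42 = 1.611.
Sorption retards both mechanisms: v_R = v/R = 0.04289 m/day, D_R = D/R = 0.4966 m²/day.
v_R·t = 0.04289 × 2610 = 111.9429 m; 2√(D_R t) = 72.00 m; argument = (216 − 111.9429)/72.00 = 1.445.
C = C₀ × ½·erfc(1.445) = 1.15 × 0.02050 = 0.0236 mg/L.

0.0236 mg/L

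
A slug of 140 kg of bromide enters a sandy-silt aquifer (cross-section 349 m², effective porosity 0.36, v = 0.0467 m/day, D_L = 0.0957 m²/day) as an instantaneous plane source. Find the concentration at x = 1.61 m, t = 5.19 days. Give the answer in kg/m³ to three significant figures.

For an instantaneous plane source, C(x,t) = M/(n_e·A·√(4πDt)) · exp(−(x−vt)²/(4Dt)), with n_e·A the pore (flow) area.
Plume center vt = 0.0467 × 5.19 = 0.242373 m, so the well at 1.61 m is 1.367627 m downgradient of the peak.
√(4πDt) = 2.498 m, giving peak height M/(n_e·A·√(4πDt)) = 140/(0.36 × 349 × 2.498) = 0.4461 kg/m³.
(x−vt)²/(4Dt) = (1.367627)²/(4 × 0.0957 × 5.19) = 0.9414; exp(−0.9414) = 0.3901.
C = 0.4461 × 0.3901 = 0.174 kg/m³.

0.174 kg/m³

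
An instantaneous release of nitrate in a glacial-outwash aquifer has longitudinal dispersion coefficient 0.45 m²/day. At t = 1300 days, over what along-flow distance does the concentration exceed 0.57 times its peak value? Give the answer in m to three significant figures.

72.5 m

The plume is Gaussian with σ = √(2Dt) = √(2 × 0.45 × 1300) = 34.21 m.
C/C_peak = exp(−Δx²/(2σ²)) = 0.57 ⇒ Δx = σ·√(−2 ln 0.57) = 34.21 × 1.060 = 36.26 m.
Width = 2Δx = 72.5 m.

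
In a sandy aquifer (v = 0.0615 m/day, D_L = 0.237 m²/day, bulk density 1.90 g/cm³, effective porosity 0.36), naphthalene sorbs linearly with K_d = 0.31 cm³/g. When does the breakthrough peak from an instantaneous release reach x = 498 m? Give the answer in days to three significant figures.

21200 days

Retardation factor R = 1 + ρ_b·K_d/n = 1 + 1.90 × 0.31/0.36 = 2.636.
Sorption retards both mechanisms: v_R = v/R = 0.02333 m/day, D_R = D/R = 0.08991 m²/day.
Peak time from v_R²t² + 2D_R t − x² = 0: t = (√(D_R² + v_R²x²) − D_R)/v_R².
√(D_R² + v_R²x²) = √(0.08991² + 0.02333² × 498²) = 11.62; v_R² = 0.0005443.
t = (11.62 − 0.08991)/0.0005443 = 21200 days.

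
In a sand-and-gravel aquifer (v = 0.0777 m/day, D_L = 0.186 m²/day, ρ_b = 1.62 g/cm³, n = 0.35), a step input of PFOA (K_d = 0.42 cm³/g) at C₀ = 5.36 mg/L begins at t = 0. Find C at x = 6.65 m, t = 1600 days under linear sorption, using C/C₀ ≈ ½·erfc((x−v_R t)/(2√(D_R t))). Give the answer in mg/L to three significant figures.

5.33 mg/L

Retardation factor R = 1 + ρ_b·K_d/n = 1 + 1.62 × 0.42/0.35 = 2.944.
Sorption retards both mechanisms: v_R = v/R = 0.02639 m/day, D_R = D/R = 0.06318 m²/day.
v_R·t = 0.02639 × 1600 = 42.224 m; 2√(D_R t) = 20.11 m; argument = (6.65 − 42.224)/20.11 = -1.769.
C = C₀ × ½·erfc(-1.769) = 5.36 × 0.9938 = 5.33 mg/L.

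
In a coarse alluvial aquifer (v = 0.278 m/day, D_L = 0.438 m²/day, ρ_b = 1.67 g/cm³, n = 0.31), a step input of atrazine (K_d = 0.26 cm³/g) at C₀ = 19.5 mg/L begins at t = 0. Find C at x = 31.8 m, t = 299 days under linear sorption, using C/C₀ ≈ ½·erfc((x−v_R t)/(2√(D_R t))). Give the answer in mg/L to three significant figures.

Retardation factor R = 1 + ρ_b·K_d/n = 1 + 1.67 × 0.26/0.31 = 2.401.
Sorption retards both mechanisms: v_R = v/R = 0.1158 m/day, D_R = D/R = 0.1824 m²/day.
v_R·t = 0.1158 × 299 = 34.6242 m; 2√(D_R t) = 14.77 m; argument = (31.8 − 34.6242)/14.77 = -0.1912.
C = C₀ × ½·erfc(-0.1912) = 19.5 × 0.6066 = 11.8 mg/L.

11.8 mg/L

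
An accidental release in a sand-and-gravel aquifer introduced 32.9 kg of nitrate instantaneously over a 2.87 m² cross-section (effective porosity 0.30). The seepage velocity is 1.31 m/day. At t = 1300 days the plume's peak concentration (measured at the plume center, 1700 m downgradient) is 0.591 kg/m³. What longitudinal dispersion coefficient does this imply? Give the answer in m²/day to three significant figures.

At the plume center C_max = M/(n_e·A·√(4πDt)), so D = M²/(4πt·(n_e·A·C_max)²).
n_e·A·C_max = 0.30 × 2.87 × 0.591 = 0.5089 kg/m.
D = 32.9²/(4π × 1300 × 0.5089²) = 0.256 m²/day.

0.256 m²/day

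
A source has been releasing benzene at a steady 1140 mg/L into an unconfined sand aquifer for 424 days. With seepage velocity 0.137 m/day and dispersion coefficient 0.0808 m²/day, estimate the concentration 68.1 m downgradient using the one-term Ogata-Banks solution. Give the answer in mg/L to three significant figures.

129 mg/L

For a continuous step input, C/C₀ ≈ ½·erfc((x−vt)/(2√(Dt))).
vt = 0.137 × 424 = 58.088 m and 2√(Dt) = 2√(0.0808 × 424) = 11.71 m.
Argument (x−vt)/(2√(Dt)) = (68.1 − 58.088)/11.71 = 0.8550; ½·erfc(0.8550) = 0.1133.
C = 1140 × 0.1133 = 129 mg/L.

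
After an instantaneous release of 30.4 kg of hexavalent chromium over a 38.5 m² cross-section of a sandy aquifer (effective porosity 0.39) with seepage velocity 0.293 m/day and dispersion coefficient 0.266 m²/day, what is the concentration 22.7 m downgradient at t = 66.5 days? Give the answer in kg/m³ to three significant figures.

For an instantaneous plane source, C(x,t) = M/(n_e·A·√(4πDt)) · exp(−(x−vt)²/(4Dt)), with n_e·A the pore (flow) area.
Plume center vt = 0.293 × 66.5 = 19.4845 m, so the well at 22.7 m is 3.2155 m downgradient of the peak.
√(4πDt) = 14.91 m, giving peak height M/(n_e·A·√(4πDt)) = 30.4/(0.39 × 38.5 × 14.91) = 0.1358 kg/m³.
(x−vt)²/(4Dt) = (3.2155)²/(4 × 0.266 × 66.5) = 0.1461; exp(−0.1461) = 0.8641.
C = 0.1358 × 0.8641 = 0.117 kg/m³.

0.117 kg/m³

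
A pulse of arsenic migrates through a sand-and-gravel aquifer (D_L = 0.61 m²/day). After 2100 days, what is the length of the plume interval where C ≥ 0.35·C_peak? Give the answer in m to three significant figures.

147 m

The plume is Gaussian with σ = √(2Dt) = √(2 × 0.61 × 2100) = 50.62 m.
C/C_peak = exp(−Δx²/(2σ²)) = 0.35 ⇒ Δx = σ·√(−2 ln 0.35) = 50.62 × 1.449 = 73.35 m.
Width = 2Δx = 147 m.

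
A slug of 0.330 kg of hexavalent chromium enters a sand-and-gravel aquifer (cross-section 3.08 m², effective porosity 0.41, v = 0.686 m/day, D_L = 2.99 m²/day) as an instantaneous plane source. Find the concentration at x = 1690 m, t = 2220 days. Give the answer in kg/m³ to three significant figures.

For an instantaneous plane source, C(x,t) = M/(n_e·A·√(4πDt)) · exp(−(x−vt)²/(4Dt)), with n_e·A the pore (flow) area.
Plume center vt = 0.686 × 2220 = 1522.92 m, so the well at 1690 m is 167.08 m downgradient of the peak.
√(4πDt) = 288.8 m, giving peak height M/(n_e·A·√(4πDt)) = 0.330/(0.41 × 3.08 × 288.8) = 0.0009049 kg/m³.
(x−vt)²/(4Dt) = (167.08)²/(4 × 2.99 × 2220) = 1.051; exp(−1.051) = 0.3496.
C = 0.0009049 × 0.3496 = 0.000316 kg/m³.

0.000316 kg/m³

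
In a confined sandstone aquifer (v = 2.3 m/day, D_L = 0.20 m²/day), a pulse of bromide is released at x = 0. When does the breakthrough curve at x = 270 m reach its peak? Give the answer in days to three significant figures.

For the 1D instantaneous-source solution, setting ∂C/∂t = 0 at fixed x gives v²t² + 2Dt − x² = 0, so t = (√(D² + v²x²) − D)/v².
√(D² + v²x²) = √(0.20² + 2.3² × 270²) = 621.0; v² = 5.29.
t = (621.0 − 0.20)/5.29 = 117 days (vs. the pure-advection estimate x/v = 117 d).

117 days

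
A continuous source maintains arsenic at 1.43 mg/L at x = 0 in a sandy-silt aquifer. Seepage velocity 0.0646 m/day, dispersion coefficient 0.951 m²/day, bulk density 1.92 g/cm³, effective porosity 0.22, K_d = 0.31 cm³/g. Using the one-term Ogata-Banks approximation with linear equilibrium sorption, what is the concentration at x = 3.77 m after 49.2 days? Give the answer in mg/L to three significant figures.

Retardation factor R = 1 + ρ_b·K_d/n = 1 + 1.92 × 0.31/0.22 = 3.705.
Sorption retards both mechanisms: v_R = v/R = 0.01744 m/day, D_R = D/R = 0.2567 m²/day.
v_R·t = 0.01744 × 49.2 = 0.858048 m; 2√(D_R t) = 7.108 m; argument = (3.77 − 0.858048)/7.108 = 0.4097.
C = C₀ × ½·erfc(0.4097) = 1.43 × 0.2812 = 0.402 mg/L.

0.402 mg/L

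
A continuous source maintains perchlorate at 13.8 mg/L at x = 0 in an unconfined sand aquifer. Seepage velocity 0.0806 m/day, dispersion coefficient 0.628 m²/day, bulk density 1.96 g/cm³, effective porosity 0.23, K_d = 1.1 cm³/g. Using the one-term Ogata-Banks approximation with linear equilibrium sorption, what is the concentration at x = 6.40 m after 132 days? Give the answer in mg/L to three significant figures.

1.23 mg/L

Retardation factor R = 1 + ρ_b·K_d/n = 1 + 1.96 × 1.1/0.23 = 10.37.
Sorption retards both mechanisms: v_R = v/R = 0.007772 m/day, D_R = D/R = 0.06056 m²/day.
v_R·t = 0.007772 × 132 = 1.025904 m; 2√(D_R t) = 5.655 m; argument = (6.40 − 1.025904)/5.655 = 0.9503.
C = C₀ × ½·erfc(0.9503) = 13.8 × 0.08949 = 1.23 mg/L.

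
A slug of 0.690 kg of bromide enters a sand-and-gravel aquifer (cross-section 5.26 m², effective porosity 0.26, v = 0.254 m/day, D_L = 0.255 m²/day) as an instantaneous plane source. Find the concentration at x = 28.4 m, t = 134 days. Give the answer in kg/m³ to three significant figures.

For an instantaneous plane source, C(x,t) = M/(n_e·A·√(4πDt)) · exp(−(x−vt)²/(4Dt)), with n_e·A the pore (flow) area.
Plume center vt = 0.254 × 134 = 34.036 m, so the well at 28.4 m is 5.636 m upgradient of the peak.
√(4πDt) = 20.72 m, giving peak height M/(n_e·A·√(4πDt)) = 0.690/(0.26 × 5.26 × 20.72) = 0.02435 kg/m³.
(x−vt)²/(4Dt) = (-5.636)²/(4 × 0.255 × 134) = 0.2324; exp(−0.2324) = 0.7926.
C = 0.02435 × 0.7926 = 0.0193 kg/m³.

0.0193 kg/m³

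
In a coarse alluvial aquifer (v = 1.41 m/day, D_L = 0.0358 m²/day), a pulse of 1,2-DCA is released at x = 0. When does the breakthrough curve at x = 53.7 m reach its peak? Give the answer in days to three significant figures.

38.1 days

For the 1D instantaneous-source solution, setting ∂C/∂t = 0 at fixed x gives v²t² + 2Dt − x² = 0, so t = (√(D² + v²x²) − D)/v².
√(D² + v²x²) = √(0.0358² + 1.41² × 53.7²) = 75.72; v² = 1.9881.
t = (75.72 − 0.0358)/1.9881 = 38.1 days (vs. the pure-advection estimate x/v = 38.1 d).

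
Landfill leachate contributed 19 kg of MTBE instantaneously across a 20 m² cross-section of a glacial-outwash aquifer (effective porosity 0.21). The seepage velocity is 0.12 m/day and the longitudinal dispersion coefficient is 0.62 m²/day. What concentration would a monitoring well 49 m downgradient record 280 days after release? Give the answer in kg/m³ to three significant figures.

0.0688 kg/m³

For an instantaneous plane source, C(x,t) = M/(n_e·A·√(4πDt)) · exp(−(x−vt)²/(4Dt)), with n_e·A the pore (flow) area.
Plume center vt = 0.12 × 280 = 33.6 m, so the well at 49 m is 15.4 m downgradient of the peak.
√(4πDt) = 46.71 m, giving peak height M/(n_e·A·√(4πDt)) = 19/(0.21 × 20 × 46.71) = 0.09685 kg/m³.
(x−vt)²/(4Dt) = (15.4)²/(4 × 0.62 × 280) = 0.3415; exp(−0.3415) = 0.7107.
C = 0.09685 × 0.7107 = 0.0688 kg/m³.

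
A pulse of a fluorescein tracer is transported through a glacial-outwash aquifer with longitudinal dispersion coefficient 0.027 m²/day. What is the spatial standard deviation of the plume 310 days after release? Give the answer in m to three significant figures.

Dispersive spreading gives a Gaussian with σ² = 2Dt; advection only shifts the center.
σ = √(2 × 0.027 × 310) = 4.09 m.

4.09 m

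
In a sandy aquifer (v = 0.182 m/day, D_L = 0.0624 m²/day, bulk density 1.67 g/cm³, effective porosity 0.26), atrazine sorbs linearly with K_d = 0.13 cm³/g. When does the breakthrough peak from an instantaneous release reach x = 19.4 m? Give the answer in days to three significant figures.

192 days

Retardation factor R = 1 + ρ_b·K_d/n = 1 + 1.67 × 0.13/0.26 = 1.835.
Sorption retards both mechanisms: v_R = v/R = 0.09918 m/day, D_R = D/R = 0.03401 m²/day.
Peak time from v_R²t² + 2D_R t − x² = 0: t = (√(D_R² + v_R²x²) − D_R)/v_R².
√(D_R² + v_R²x²) = √(0.03401² + 0.09918² × 19.4²) = 1.924; v_R² = 0.009837.
t = (1.924 − 0.03401)/0.009837 = 192 days.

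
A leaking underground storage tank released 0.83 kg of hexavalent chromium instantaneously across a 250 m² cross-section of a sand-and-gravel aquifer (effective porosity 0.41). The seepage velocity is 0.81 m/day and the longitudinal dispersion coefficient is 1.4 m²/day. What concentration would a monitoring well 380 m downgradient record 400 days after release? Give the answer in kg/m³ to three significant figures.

For an instantaneous plane source, C(x,t) = M/(n_e·A·√(4πDt)) · exp(−(x−vt)²/(4Dt)), with n_e·A the pore (flow) area.
Plume center vt = 0.81 × 400 = 324 m, so the well at 380 m is 56 m downgradient of the peak.
√(4πDt) = 83.89 m, giving peak height M/(n_e·A·√(4πDt)) = 0.83/(0.41 × 250 × 83.89) = 9.653e-05 kg/m³.
(x−vt)²/(4Dt) = (56)²/(4 × 1.4 × 400) = 1.400; exp(−1.400) = 0.2466.
C = 9.653e-05 × 0.2466 = 2.38e-05 kg/m³.

2.38e-05 kg/m³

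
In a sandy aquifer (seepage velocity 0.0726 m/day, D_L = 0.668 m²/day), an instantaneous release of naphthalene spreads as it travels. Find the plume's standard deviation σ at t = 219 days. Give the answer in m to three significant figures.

17.1 m

Dispersive spreading gives a Gaussian with σ² = 2Dt; advection only shifts the center.
σ = √(2 × 0.668 × 219) = 17.1 m.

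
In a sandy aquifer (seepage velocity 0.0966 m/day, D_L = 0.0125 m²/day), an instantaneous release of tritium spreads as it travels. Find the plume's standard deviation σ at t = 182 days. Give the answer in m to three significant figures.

Dispersive spreading gives a Gaussian with σ² = 2Dt; advection only shifts the center.
σ = √(2 × 0.0125 × 182) = 2.13 m.

2.13 m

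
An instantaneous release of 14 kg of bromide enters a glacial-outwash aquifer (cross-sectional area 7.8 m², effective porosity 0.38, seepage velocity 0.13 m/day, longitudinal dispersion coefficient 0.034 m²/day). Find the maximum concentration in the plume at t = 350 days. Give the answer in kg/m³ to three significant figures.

The peak of an instantaneous 1D plume sits at x = vt; there the Gaussian factor is 1 and C_max = M/(n_e·A·√(4πDt)), where n_e·A is the pore area the mass is dissolved in.
√(4πDt) = √(4π × 0.034 × 350) = 12.23 m, so C_max = 14/(0.38 × 7.8 × 12.23) = 0.386 kg/m³.

0.386 kg/m³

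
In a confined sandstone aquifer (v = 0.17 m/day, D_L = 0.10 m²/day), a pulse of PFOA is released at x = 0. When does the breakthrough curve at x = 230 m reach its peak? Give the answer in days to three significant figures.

1350 days

For the 1D instantaneous-source solution, setting ∂C/∂t = 0 at fixed x gives v²t² + 2Dt − x² = 0, so t = (√(D² + v²x²) − D)/v².
√(D² + v²x²) = √(0.10² + 0.17² × 230²) = 39.10; v² = 0.0289.
t = (39.10 − 0.10)/0.0289 = 1350 days (vs. the pure-advection estimate x/v = 1350 d).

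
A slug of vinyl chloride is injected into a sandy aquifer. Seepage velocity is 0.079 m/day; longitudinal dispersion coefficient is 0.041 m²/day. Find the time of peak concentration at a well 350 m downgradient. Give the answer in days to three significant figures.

For the 1D instantaneous-source solution, setting ∂C/∂t = 0 at fixed x gives v²t² + 2Dt − x² = 0, so t = (√(D² + v²x²) − D)/v².
√(D² + v²x²) = √(0.041² + 0.079² × 350²) = 27.65; v² = 0.006241.
t = (27.65 − 0.041)/0.006241 = 4420 days (vs. the pure-advection estimate x/v = 4430 d).

4420 days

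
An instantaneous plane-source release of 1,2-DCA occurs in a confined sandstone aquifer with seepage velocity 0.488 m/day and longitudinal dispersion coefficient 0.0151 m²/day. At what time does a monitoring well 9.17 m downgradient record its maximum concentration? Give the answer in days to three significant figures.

18.7 days

For the 1D instantaneous-source solution, setting ∂C/∂t = 0 at fixed x gives v²t² + 2Dt − x² = 0, so t = (√(D² + v²x²) − D)/v².
√(D² + v²x²) = √(0.0151² + 0.488² × 9.17²) = 4.475; v² = 0.238144.
t = (4.475 − 0.0151)/0.238144 = 18.7 days (vs. the pure-advection estimate x/v = 18.8 d).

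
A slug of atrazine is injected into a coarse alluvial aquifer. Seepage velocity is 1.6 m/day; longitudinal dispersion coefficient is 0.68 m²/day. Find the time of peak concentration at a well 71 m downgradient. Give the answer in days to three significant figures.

For the 1D instantaneous-source solution, setting ∂C/∂t = 0 at fixed x gives v²t² + 2Dt − x² = 0, so t = (√(D² + v²x²) − D)/v².
√(D² + v²x²) = √(0.68² + 1.6² × 71²) = 113.6; v² = 2.56.
t = (113.6 − 0.68)/2.56 = 44.1 days (vs. the pure-advection estimate x/v = 44.4 d).

44.1 days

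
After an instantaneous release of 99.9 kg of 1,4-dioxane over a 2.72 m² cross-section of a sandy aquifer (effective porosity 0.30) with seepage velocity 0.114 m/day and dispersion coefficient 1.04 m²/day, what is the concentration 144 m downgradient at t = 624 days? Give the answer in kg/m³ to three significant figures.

0.175 kg/m³

For an instantaneous plane source, C(x,t) = M/(n_e·A·√(4πDt)) · exp(−(x−vt)²/(4Dt)), with n_e·A the pore (flow) area.
Plume center vt = 0.114 × 624 = 71.136 m, so the well at 144 m is 72.864 m downgradient of the peak.
√(4πDt) = 90.31 m, giving peak height M/(n_e·A·√(4πDt)) = 99.9/(0.30 × 2.72 × 90.31) = 1.356 kg/m³.
(x−vt)²/(4Dt) = (72.864)²/(4 × 1.04 × 624) = 2.045; exp(−2.045) = 0.1294.
C = 1.356 × 0.1294 = 0.175 kg/m³.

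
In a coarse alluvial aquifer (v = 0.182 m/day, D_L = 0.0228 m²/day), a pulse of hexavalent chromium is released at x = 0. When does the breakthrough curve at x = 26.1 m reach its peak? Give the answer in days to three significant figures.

143 days

For the 1D instantaneous-source solution, setting ∂C/∂t = 0 at fixed x gives v²t² + 2Dt − x² = 0, so t = (√(D² + v²x²) − D)/v².
√(D² + v²x²) = √(0.0228² + 0.182² × 26.1²) = 4.750; v² = 0.033124.
t = (4.750 − 0.0228)/0.033124 = 143 days (vs. the pure-advection estimate x/v = 143 d).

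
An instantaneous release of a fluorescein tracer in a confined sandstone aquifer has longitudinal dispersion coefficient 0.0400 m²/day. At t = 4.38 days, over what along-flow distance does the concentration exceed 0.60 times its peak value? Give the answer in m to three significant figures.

The plume is Gaussian with σ = √(2Dt) = √(2 × 0.0400 × 4.38) = 0.5919 m.
C/C_peak = exp(−Δx²/(2σ²)) = 0.60 ⇒ Δx = σ·√(−2 ln 0.60) = 0.5919 × 1.011 = 0.5984 m.
Width = 2Δx = 1.20 m.

1.20 m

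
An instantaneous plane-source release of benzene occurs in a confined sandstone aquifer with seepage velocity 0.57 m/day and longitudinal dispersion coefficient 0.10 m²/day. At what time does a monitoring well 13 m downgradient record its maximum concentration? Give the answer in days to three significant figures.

For the 1D instantaneous-source solution, setting ∂C/∂t = 0 at fixed x gives v²t² + 2Dt − x² = 0, so t = (√(D² + v²x²) − D)/v².
√(D² + v²x²) = √(0.10² + 0.57² × 13²) = 7.411; v² = 0.3249.
t = (7.411 − 0.10)/0.3249 = 22.5 days (vs. the pure-advection estimate x/v = 22.8 d).

22.5 days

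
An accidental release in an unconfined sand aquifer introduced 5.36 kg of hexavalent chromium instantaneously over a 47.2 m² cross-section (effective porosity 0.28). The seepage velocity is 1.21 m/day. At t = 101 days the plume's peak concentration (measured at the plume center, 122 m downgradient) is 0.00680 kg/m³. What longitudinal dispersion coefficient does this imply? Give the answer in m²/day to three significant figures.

2.80 m²/day

At the plume center C_max = M/(n_e·A·√(4πDt)), so D = M²/(4πt·(n_e·A·C_max)²).
n_e·A·C_max = 0.28 × 47.2 × 0.00680 = 0.08987 kg/m.
D = 5.36²/(4π × 101 × 0.08987²) = 2.80 m²/day.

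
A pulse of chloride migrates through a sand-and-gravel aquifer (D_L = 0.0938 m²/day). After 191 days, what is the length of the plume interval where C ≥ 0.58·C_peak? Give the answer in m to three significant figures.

12.5 m

The plume is Gaussian with σ = √(2Dt) = √(2 × 0.0938 × 191) = 5.986 m.
C/C_peak = exp(−Δx²/(2σ²)) = 0.58 ⇒ Δx = σ·√(−2 ln 0.58) = 5.986 × 1.044 = 6.249 m.
Width = 2Δx = 12.5 m.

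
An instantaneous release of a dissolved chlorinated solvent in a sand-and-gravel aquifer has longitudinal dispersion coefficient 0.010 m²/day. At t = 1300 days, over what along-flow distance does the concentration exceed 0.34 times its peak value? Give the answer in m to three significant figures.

The plume is Gaussian with σ = √(2Dt) = √(2 × 0.010 × 1300) = 5.099 m.
C/C_peak = exp(−Δx²/(2σ²)) = 0.34 ⇒ Δx = σ·√(−2 ln 0.34) = 5.099 × 1.469 = 7.490 m.
Width = 2Δx = 15.0 m.

15.0 m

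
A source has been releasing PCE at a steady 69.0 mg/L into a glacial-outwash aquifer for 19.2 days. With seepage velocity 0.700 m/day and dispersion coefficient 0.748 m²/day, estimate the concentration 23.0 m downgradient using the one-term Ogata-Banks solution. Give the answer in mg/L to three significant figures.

For a continuous step input, C/C₀ ≈ ½·erfc((x−vt)/(2√(Dt))).
vt = 0.700 × 19.2 = 13.44 m and 2√(Dt) = 2√(0.748 × 19.2) = 7.579 m.
Argument (x−vt)/(2√(Dt)) = (23.0 − 13.44)/7.579 = 1.261; ½·erfc(1.261) = 0.03727.
C = 69.0 × 0.03727 = 2.57 mg/L.

2.57 mg/L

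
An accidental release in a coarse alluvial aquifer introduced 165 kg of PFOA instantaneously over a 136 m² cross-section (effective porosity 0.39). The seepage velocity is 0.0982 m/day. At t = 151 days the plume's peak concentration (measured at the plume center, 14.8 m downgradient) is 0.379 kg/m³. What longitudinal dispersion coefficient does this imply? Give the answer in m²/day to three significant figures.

0.0355 m²/day

At the plume center C_max = M/(n_e·A·√(4πDt)), so D = M²/(4πt·(n_e·A·C_max)²).
n_e·A·C_max = 0.39 × 136 × 0.379 = 20.10 kg/m.
D = 165²/(4π × 151 × 20.10²) = 0.0355 m²/day.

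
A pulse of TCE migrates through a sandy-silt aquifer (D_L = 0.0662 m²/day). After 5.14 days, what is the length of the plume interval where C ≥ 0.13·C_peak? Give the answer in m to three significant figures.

3.33 m

The plume is Gaussian with σ = √(2Dt) = √(2 × 0.0662 × 5.14) = 0.8249 m.
C/C_peak = exp(−Δx²/(2σ²)) = 0.13 ⇒ Δx = σ·√(−2 ln 0.13) = 0.8249 × 2.020 = 1.666 m.
Width = 2Δx = 3.33 m.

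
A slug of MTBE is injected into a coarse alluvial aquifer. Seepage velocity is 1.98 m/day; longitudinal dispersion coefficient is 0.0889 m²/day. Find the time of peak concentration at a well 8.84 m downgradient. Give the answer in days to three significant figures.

4.44 days

For the 1D instantaneous-source solution, setting ∂C/∂t = 0 at fixed x gives v²t² + 2Dt − x² = 0, so t = (√(D² + v²x²) − D)/v².
√(D² + v²x²) = √(0.0889² + 1.98² × 8.84²) = 17.50; v² = 3.9204.
t = (17.50 − 0.0889)/3.9204 = 4.44 days (vs. the pure-advection estimate x/v = 4.46 d).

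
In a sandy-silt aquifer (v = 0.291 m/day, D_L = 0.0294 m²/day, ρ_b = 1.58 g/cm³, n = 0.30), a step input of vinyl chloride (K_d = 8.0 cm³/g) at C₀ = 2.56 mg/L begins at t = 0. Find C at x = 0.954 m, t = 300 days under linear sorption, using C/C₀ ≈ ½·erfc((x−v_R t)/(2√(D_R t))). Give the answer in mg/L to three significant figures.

2.44 mg/L

Retardation factor R = 1 + ρ_b·K_d/n = 1 + 1.58 × 8.0/0.30 = 43.13.
Sorption retards both mechanisms: v_R = v/R = 0.006747 m/day, D_R = D/R = 0.0006817 m²/day.
v_R·t = 0.006747 × 300 = 2.0241 m; 2√(D_R t) = 0.9045 m; argument = (0.954 − 2.0241)/0.9045 = -1.183.
C = C₀ × ½·erfc(-1.183) = 2.56 × 0.9528 = 2.44 mg/L.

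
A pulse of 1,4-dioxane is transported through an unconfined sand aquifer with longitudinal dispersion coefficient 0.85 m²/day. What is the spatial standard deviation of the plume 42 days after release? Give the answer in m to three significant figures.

8.45 m

Dispersive spreading gives a Gaussian with σ² = 2Dt; advection only shifts the center.
σ = √(2 × 0.85 × 42) = 8.45 m.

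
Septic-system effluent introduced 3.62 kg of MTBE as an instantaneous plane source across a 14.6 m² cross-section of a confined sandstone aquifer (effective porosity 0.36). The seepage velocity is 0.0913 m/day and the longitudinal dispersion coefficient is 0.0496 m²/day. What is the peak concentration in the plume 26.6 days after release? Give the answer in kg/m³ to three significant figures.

0.169 kg/m³

The peak of an instantaneous 1D plume sits at x = vt; there the Gaussian factor is 1 and C_max = M/(n_e·A·√(4πDt)), where n_e·A is the pore area the mass is dissolved in.
√(4πDt) = √(4π × 0.0496 × 26.6) = 4.072 m, so C_max = 3.62/(0.36 × 14.6 × 4.072) = 0.169 kg/m³.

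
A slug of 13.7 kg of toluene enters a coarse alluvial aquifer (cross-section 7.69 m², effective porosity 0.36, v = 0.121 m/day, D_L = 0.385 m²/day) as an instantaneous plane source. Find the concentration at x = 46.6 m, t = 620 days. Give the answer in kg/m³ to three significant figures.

For an instantaneous plane source, C(x,t) = M/(n_e·A·√(4πDt)) · exp(−(x−vt)²/(4Dt)), with n_e·A the pore (flow) area.
Plume center vt = 0.121 × 620 = 75.02 m, so the well at 46.6 m is 28.42 m upgradient of the peak.
√(4πDt) = 54.77 m, giving peak height M/(n_e·A·√(4πDt)) = 13.7/(0.36 × 7.69 × 54.77) = 0.09035 kg/m³.
(x−vt)²/(4Dt) = (-28.42)²/(4 × 0.385 × 620) = 0.8459; exp(−0.8459) = 0.4292.
C = 0.09035 × 0.4292 = 0.0388 kg/m³.

0.0388 kg/m³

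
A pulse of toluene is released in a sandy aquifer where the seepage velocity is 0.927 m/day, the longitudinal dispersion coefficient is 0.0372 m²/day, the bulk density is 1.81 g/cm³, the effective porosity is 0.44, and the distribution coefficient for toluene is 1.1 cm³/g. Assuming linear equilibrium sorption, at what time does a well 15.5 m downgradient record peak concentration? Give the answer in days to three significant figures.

92.1 days

Retardation factor R = 1 + ρ_b·K_d/n = 1 + 1.81 × 1.1/0.44 = 5.525.
Sorption retards both mechanisms: v_R = v/R = 0.1678 m/day, D_R = D/R = 0.006733 m²/day.
Peak time from v_R²t² + 2D_R t − x² = 0: t = (√(D_R² + v_R²x²) − D_R)/v_R².
√(D_R² + v_R²x²) = √(0.006733² + 0.1678² × 15.5²) = 2.601; v_R² = 0.02816.
t = (2.601 − 0.006733)/0.02816 = 92.1 days.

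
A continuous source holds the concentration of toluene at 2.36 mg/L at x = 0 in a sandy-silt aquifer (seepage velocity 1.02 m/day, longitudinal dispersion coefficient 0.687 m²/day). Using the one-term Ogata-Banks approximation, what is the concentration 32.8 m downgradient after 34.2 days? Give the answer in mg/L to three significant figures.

1.46 mg/L

For a continuous step input, C/C₀ ≈ ½·erfc((x−vt)/(2√(Dt))).
vt = 1.02 × 34.2 = 34.884 m and 2√(Dt) = 2√(0.687 × 34.2) = 9.694 m.
Argument (x−vt)/(2√(Dt)) = (32.8 − 34.884)/9.694 = -0.2150; ½·erfc(-0.2150) = 0.6195.
C = 2.36 × 0.6195 = 1.46 mg/L.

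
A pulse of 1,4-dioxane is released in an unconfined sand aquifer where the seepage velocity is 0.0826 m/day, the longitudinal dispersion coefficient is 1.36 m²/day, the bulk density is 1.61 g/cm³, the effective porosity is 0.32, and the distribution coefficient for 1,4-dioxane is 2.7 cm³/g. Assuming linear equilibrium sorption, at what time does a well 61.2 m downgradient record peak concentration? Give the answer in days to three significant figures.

Retardation factor R = 1 + ρ_b·K_d/n = 1 + 1.61 × 2.7/0.32 = 14.58.
Sorption retards both mechanisms: v_R = v/R = 0.005665 m/day, D_R = D/R = 0.09328 m²/day.
Peak time from v_R²t² + 2D_R t − x² = 0: t = (√(D_R² + v_R²x²) − D_R)/v_R².
√(D_R² + v_R²x²) = √(0.09328² + 0.005665² × 61.2²) = 0.3590; v_R² = 3.209e-05.
t = (0.3590 − 0.09328)/3.209e-05 = 8280 days.

8280 days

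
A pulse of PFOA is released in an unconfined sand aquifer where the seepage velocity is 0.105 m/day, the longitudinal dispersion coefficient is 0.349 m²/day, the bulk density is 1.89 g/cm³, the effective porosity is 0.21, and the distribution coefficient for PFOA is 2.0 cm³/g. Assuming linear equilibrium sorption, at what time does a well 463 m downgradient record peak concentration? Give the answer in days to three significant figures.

Retardation factor R = 1 + ρ_b·K_d/n = 1 + 1.89 × 2.0/0.21 = 19.00.
Sorption retards both mechanisms: v_R = v/R = 0.005526 m/day, D_R = D/R = 0.01837 m²/day.
Peak time from v_R²t² + 2D_R t − x² = 0: t = (√(D_R² + v_R²x²) − D_R)/v_R².
√(D_R² + v_R²x²) = √(0.01837² + 0.005526² × 463²) = 2.559; v_R² = 3.054e-05.
t = (2.559 − 0.01837)/3.054e-05 = 83200 days.

83200 days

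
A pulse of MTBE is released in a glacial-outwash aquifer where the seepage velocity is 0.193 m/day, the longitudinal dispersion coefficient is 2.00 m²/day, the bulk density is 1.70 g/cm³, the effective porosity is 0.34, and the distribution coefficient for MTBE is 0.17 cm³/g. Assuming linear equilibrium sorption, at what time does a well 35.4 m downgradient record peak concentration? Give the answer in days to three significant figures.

254 days

Retardation factor R = 1 + ρ_b·K_d/n = 1 + 1.70 × 0.17/0.34 = 1.850.
Sorption retards both mechanisms: v_R = v/R = 0.1043 m/day, D_R = D/R = 1.081 m²/day.
Peak time from v_R²t² + 2D_R t − x² = 0: t = (√(D_R² + v_R²x²) − D_R)/v_R².
√(D_R² + v_R²x²) = √(1.081² + 0.1043² × 35.4²) = 3.847; v_R² = 0.01088.
t = (3.847 − 1.081)/0.01088 = 254 days.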